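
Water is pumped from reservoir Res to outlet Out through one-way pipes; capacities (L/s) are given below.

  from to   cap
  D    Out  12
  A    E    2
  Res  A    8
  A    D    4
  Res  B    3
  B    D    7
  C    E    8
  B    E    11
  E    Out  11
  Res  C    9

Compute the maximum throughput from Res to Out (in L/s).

Augment Res→A→D→Out: bottleneck 4, flow now 4.
Augment Res→A→E→Out: bottleneck 2, flow now 6.
Augment Res→B→D→Out: bottleneck 3, flow now 9.
Augment Res→C→E→Out: bottleneck 8, flow now 17.
No augmenting path remains; maximum flow = 17.
In the residual graph, reachable from Res: {Res, A, C}.
Min-cut edges: Res→B (3), A→D (4), A→E (2), C→E (8); capacity 3 + 4 + 2 + 8 = 17.
This cut is saturated, so no flow can exceed 17.

17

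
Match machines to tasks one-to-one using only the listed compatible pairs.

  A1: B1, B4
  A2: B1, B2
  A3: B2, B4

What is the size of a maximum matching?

3

Unit-capacity flow: source→left, listed edges, right→sink; max matching = max flow.
Augmenting path A1→B1 (+1); matched 1.
Augmenting path A2→B2 (+1); matched 2.
Augmenting path A3→B4 (+1); matched 3.
No augmenting path remains; maximum matching = 3.
König certificate: {A1, A2, A3} is a vertex cover of size 3 (every listed pair touches it), so no matching can be larger.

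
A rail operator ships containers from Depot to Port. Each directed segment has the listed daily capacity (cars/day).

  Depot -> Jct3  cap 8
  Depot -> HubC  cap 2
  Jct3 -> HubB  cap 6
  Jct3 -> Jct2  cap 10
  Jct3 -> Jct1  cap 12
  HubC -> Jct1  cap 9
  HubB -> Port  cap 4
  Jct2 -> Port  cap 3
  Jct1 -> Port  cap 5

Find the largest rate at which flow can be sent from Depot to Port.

Augment Depot→Jct3→HubB→Port: bottleneck 4, flow now 4.
Augment Depot→Jct3→Jct2→Port: bottleneck 3, flow now 7.
Augment Depot→Jct3→Jct1→Port: bottleneck 1, flow now 8.
Augment Depot→HubC→Jct1→Port: bottleneck 2, flow now 10.
No augmenting path remains; maximum flow = 10.
In the residual graph, reachable from Depot: {Depot}.
Min-cut edges: Depot→Jct3 (8), Depot→HubC (2); capacity 8 + 2 = 10.
This cut is saturated, so no flow can exceed 10.

10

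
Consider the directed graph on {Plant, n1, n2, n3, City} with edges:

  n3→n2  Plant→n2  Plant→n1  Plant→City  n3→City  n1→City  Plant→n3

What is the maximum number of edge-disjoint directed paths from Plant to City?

3

Assign every edge capacity 1; by Menger, the answer equals the max flow.
Path Plant→City (+1); total 1.
Path Plant→n1→City (+1); total 2.
Path Plant→n3→City (+1); total 3.
No residual Plant→City path; max flow = 3.
Certifying cut of size 3: {Plant→City, Plant→n1, Plant→n3}.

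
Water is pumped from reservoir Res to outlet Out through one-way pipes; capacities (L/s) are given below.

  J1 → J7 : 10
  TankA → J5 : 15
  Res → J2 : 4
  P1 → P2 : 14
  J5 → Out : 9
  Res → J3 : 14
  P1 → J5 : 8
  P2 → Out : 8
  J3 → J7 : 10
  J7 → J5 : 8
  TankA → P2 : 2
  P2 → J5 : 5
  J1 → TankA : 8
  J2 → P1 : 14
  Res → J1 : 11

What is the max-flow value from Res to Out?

15

Augment Res→J3→J7→J5→Out: bottleneck 8, flow now 8.
Augment Res→J1→TankA→J5→Out: bottleneck 1, flow now 9.
Augment Res→J1→TankA→P2→Out: bottleneck 2, flow now 11.
Augment Res→J2→P1→P2→Out: bottleneck 4, flow now 15.
No augmenting path remains; maximum flow = 15.
In the residual graph, reachable from Res: {Res, J3, J1, J7, TankA, J5}.
Min-cut edges: Res→J2 (4), TankA→P2 (2), J5→Out (9); capacity 4 + 2 + 9 = 15.
This cut is saturated, so no flow can exceed 15.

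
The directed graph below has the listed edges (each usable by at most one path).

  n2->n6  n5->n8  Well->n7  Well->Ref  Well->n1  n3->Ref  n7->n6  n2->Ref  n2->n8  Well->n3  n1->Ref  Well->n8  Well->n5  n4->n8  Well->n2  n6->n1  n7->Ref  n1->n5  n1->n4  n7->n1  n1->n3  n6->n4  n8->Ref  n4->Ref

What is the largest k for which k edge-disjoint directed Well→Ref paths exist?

6

Assign every edge capacity 1; by Menger, the answer equals the max flow.
Path Well→Ref (+1); total 1.
Path Well→n1→Ref (+1); total 2.
Path Well→n2→Ref (+1); total 3.
Path Well→n3→Ref (+1); total 4.
Path Well→n7→Ref (+1); total 5.
Path Well→n8→Ref (+1); total 6.
No residual Well→Ref path; max flow = 6.
Certifying cut of size 6: {Well→Ref, Well→n1, Well→n2, Well→n3, Well→n7, n8→Ref}.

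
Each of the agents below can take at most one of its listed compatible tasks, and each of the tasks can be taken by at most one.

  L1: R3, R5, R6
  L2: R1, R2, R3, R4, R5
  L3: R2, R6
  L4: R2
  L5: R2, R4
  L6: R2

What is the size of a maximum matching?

Unit-capacity flow: source→left, listed edges, right→sink; max matching = max flow.
Augmenting path L1→R3 (+1); matched 1.
Augmenting path L2→R1 (+1); matched 2.
Augmenting path L3→R2 (+1); matched 3.
Augmenting path L5→R4 (+1); matched 4.
Augmenting path L4→R2→L3→R6 (+1); matched 5.
No augmenting path remains; maximum matching = 5.
König certificate: {L1, L2, L3, L5, R2} is a vertex cover of size 5 (every listed pair touches it), so no matching can be larger.

5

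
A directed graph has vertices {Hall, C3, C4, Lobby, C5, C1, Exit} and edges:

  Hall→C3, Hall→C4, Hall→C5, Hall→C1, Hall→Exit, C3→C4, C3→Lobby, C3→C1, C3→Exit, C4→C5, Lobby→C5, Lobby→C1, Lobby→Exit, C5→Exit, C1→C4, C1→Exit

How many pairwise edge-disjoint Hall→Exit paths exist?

Assign every edge capacity 1; by Menger, the answer equals the max flow.
Path Hall→Exit (+1); total 1.
Path Hall→C3→Exit (+1); total 2.
Path Hall→C5→Exit (+1); total 3.
Path Hall→C1→Exit (+1); total 4.
No residual Hall→Exit path; max flow = 4.
Certifying cut of size 4: {C5→Exit, Hall→C1, Hall→C3, Hall→Exit}.

4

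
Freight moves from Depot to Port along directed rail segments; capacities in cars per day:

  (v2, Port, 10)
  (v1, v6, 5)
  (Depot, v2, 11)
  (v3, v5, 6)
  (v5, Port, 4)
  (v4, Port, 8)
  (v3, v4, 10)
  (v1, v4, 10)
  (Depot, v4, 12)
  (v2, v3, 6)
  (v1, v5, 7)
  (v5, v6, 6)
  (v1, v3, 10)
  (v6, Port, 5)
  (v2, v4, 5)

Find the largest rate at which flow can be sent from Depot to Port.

Augment Depot→v2→Port: bottleneck 10, flow now 10.
Augment Depot→v4→Port: bottleneck 8, flow now 18.
Augment Depot→v2→v3→v5→Port: bottleneck 1, flow now 19.
No augmenting path remains; maximum flow = 19.
In the residual graph, reachable from Depot: {Depot, v4}.
Min-cut edges: Depot→v2 (11), v4→Port (8); capacity 11 + 8 = 19.
This cut is saturated, so no flow can exceed 19.

19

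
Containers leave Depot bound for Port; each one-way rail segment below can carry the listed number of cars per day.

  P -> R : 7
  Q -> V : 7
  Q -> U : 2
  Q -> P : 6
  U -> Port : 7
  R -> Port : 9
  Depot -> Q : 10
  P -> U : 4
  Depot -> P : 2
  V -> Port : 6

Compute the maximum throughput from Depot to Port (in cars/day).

12

Augment Depot→P→R→Port: bottleneck 2, flow now 2.
Augment Depot→Q→U→Port: bottleneck 2, flow now 4.
Augment Depot→Q→V→Port: bottleneck 6, flow now 10.
Augment Depot→Q→P→R→Port: bottleneck 2, flow now 12.
No augmenting path remains; maximum flow = 12.
In the residual graph, reachable from Depot: {Depot}.
Min-cut edges: Depot→P (2), Depot→Q (10); capacity 2 + 10 = 12.
This cut is saturated, so no flow can exceed 12.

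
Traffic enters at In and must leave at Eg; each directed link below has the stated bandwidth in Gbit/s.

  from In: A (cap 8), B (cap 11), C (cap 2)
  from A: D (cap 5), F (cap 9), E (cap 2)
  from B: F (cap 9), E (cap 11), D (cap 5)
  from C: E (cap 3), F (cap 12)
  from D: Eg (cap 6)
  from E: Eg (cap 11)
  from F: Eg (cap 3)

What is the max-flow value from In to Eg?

Augment In→A→D→Eg: bottleneck 5, flow now 5.
Augment In→A→E→Eg: bottleneck 2, flow now 7.
Augment In→A→F→Eg: bottleneck 1, flow now 8.
Augment In→B→D→Eg: bottleneck 1, flow now 9.
Augment In→B→E→Eg: bottleneck 9, flow now 18.
Augment In→B→F→Eg: bottleneck 1, flow now 19.
Augment In→C→F→Eg: bottleneck 1, flow now 20.
No augmenting path remains; maximum flow = 20.
In the residual graph, reachable from In: {In, A, B, C, D, E, F}.
Min-cut edges: D→Eg (6), E→Eg (11), F→Eg (3); capacity 6 + 11 + 3 = 20.
This cut is saturated, so no flow can exceed 20.

20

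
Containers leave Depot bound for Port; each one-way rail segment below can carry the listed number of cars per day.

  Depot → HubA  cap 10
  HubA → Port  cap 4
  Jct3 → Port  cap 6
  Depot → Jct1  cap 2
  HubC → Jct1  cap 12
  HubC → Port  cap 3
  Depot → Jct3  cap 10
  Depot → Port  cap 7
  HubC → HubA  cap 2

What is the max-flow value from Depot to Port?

Augment Depot→Port: bottleneck 7, flow now 7.
Augment Depot→Jct3→Port: bottleneck 6, flow now 13.
Augment Depot→HubA→Port: bottleneck 4, flow now 17.
No augmenting path remains; maximum flow = 17.
In the residual graph, reachable from Depot: {Depot, Jct3, HubA, Jct1}.
Min-cut edges: Depot→Port (7), Jct3→Port (6), HubA→Port (4); capacity 7 + 6 + 4 = 17.
This cut is saturated, so no flow can exceed 17.

17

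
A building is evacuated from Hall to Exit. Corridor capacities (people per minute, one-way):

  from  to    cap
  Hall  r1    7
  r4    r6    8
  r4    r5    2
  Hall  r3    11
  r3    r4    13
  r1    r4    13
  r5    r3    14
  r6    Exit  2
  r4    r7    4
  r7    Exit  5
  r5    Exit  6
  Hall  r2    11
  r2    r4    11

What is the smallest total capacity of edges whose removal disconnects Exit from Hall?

8

Augment Hall→r1→r4→r5→Exit: bottleneck 2, flow now 2.
Augment Hall→r1→r4→r6→Exit: bottleneck 2, flow now 4.
Augment Hall→r1→r4→r7→Exit: bottleneck 3, flow now 7.
Augment Hall→r2→r4→r7→Exit: bottleneck 1, flow now 8.
No augmenting path remains; maximum flow = 8.
By max-flow min-cut, the minimum cut capacity equals the max flow.
In the residual graph, reachable from Hall: {Hall, r1, r2, r3, r4, r6}.
Min-cut edges: r4→r5 (2), r4→r7 (4), r6→Exit (2); capacity 2 + 4 + 2 = 8.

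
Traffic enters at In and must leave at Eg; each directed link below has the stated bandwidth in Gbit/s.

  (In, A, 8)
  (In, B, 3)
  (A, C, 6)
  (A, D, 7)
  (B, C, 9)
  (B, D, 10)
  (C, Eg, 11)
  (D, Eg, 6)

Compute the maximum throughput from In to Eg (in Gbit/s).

11

Augment In→A→C→Eg: bottleneck 6, flow now 6.
Augment In→A→D→Eg: bottleneck 2, flow now 8.
Augment In→B→C→Eg: bottleneck 3, flow now 11.
No augmenting path remains; maximum flow = 11.
In the residual graph, reachable from In: {In}.
Min-cut edges: In→A (8), In→B (3); capacity 8 + 3 = 11.
This cut is saturated, so no flow can exceed 11.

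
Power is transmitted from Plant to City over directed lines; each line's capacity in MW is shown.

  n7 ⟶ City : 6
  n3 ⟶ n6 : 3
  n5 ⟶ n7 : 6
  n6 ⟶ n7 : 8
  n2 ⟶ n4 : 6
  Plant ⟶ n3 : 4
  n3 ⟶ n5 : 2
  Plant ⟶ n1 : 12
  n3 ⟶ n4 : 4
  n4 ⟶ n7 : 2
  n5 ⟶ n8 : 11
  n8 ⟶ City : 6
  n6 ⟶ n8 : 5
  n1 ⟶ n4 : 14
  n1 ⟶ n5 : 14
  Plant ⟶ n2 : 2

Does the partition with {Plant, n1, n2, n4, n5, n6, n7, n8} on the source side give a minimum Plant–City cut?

Given cut capacity: 4 + 6 + 6 = 16.
Augment Plant→n1→n4→n7→City: bottleneck 2, flow now 2.
Augment Plant→n1→n5→n7→City: bottleneck 4, flow now 6.
Augment Plant→n1→n5→n8→City: bottleneck 6, flow now 12.
No augmenting path remains; maximum flow = 12.
In the residual graph, reachable from Plant: {Plant, n1, n2, n3, n4, n5, n6, n7, n8}.
Min-cut edges: n7→City (6), n8→City (6); capacity 6 + 6 = 12.
Cut capacity 16 exceeds the max flow 12, so it is not minimum.

No — its capacity is 16, but the minimum cut has capacity 12.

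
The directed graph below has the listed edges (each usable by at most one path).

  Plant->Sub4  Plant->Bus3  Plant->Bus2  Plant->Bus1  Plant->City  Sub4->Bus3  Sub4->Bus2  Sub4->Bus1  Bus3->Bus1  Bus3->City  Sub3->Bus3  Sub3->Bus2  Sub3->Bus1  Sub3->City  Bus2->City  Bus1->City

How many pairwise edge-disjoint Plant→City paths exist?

Assign every edge capacity 1; by Menger, the answer equals the max flow.
Path Plant→City (+1); total 1.
Path Plant→Bus3→City (+1); total 2.
Path Plant→Bus2→City (+1); total 3.
Path Plant→Bus1→City (+1); total 4.
No residual Plant→City path; max flow = 4.
Certifying cut of size 4: {Bus1→City, Bus2→City, Bus3→City, Plant→City}.

4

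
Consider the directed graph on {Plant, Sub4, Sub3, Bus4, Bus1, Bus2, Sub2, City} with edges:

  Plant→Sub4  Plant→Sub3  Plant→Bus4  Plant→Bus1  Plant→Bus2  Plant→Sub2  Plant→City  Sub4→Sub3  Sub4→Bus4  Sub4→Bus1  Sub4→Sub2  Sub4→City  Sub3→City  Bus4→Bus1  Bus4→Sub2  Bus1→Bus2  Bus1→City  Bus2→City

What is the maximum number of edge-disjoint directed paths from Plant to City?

Assign every edge capacity 1; by Menger, the answer equals the max flow.
Path Plant→City (+1); total 1.
Path Plant→Sub4→City (+1); total 2.
Path Plant→Sub3→City (+1); total 3.
Path Plant→Bus1→City (+1); total 4.
Path Plant→Bus2→City (+1); total 5.
No residual Plant→City path; max flow = 5.
Certifying cut of size 5: {Bus1→City, Bus2→City, Plant→City, Plant→Sub3, Plant→Sub4}.

5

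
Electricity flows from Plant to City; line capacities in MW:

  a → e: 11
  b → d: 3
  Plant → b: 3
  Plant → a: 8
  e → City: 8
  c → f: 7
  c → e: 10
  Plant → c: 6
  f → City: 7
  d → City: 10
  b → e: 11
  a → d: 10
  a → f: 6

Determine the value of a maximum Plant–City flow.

17

Augment Plant→a→d→City: bottleneck 8, flow now 8.
Augment Plant→b→d→City: bottleneck 2, flow now 10.
Augment Plant→b→e→City: bottleneck 1, flow now 11.
Augment Plant→c→e→City: bottleneck 6, flow now 17.
No augmenting path remains; maximum flow = 17.
In the residual graph, reachable from Plant: {Plant}.
Min-cut edges: Plant→a (8), Plant→b (3), Plant→c (6); capacity 8 + 3 + 6 = 17.
This cut is saturated, so no flow can exceed 17.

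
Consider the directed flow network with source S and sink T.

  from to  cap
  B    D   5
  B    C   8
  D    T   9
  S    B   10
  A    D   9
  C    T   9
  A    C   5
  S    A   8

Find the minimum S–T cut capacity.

18

Augment S→A→C→T: bottleneck 5, flow now 5.
Augment S→A→D→T: bottleneck 3, flow now 8.
Augment S→B→C→T: bottleneck 4, flow now 12.
Augment S→B→D→T: bottleneck 5, flow now 17.
Augment S→B→C→A→D→T: bottleneck 1, flow now 18. (uses reverse residual edge)
No augmenting path remains; maximum flow = 18.
By max-flow min-cut, the minimum cut capacity equals the max flow.
In the residual graph, reachable from S: {S}.
Min-cut edges: S→A (8), S→B (10); capacity 8 + 10 = 18.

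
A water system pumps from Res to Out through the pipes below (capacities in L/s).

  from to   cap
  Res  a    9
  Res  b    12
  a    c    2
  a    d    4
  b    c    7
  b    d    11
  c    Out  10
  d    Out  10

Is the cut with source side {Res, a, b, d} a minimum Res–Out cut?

No — its capacity is 19, but the minimum cut has capacity 18.

Given cut capacity: 2 + 7 + 10 = 19.
Augment Res→a→c→Out: bottleneck 2, flow now 2.
Augment Res→a→d→Out: bottleneck 4, flow now 6.
Augment Res→b→c→Out: bottleneck 7, flow now 13.
Augment Res→b→d→Out: bottleneck 5, flow now 18.
No augmenting path remains; maximum flow = 18.
In the residual graph, reachable from Res: {Res, a}.
Min-cut edges: Res→b (12), a→c (2), a→d (4); capacity 12 + 2 + 4 = 18.
Cut capacity 19 exceeds the max flow 18, so it is not minimum.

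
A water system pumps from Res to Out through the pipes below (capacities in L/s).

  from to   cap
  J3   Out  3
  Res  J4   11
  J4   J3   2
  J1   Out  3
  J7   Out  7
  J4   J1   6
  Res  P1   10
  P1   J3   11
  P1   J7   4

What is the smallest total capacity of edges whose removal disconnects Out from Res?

Augment Res→J4→J1→Out: bottleneck 3, flow now 3.
Augment Res→J4→J3→Out: bottleneck 2, flow now 5.
Augment Res→P1→J7→Out: bottleneck 4, flow now 9.
Augment Res→P1→J3→Out: bottleneck 1, flow now 10.
No augmenting path remains; maximum flow = 10.
By max-flow min-cut, the minimum cut capacity equals the max flow.
In the residual graph, reachable from Res: {Res, J4, P1, J1, J3}.
Min-cut edges: P1→J7 (4), J1→Out (3), J3→Out (3); capacity 4 + 3 + 3 = 10.

10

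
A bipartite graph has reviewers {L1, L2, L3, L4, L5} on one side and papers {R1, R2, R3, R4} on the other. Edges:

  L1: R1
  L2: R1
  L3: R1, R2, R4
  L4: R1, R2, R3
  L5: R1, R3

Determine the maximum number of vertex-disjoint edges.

Unit-capacity flow: source→left, listed edges, right→sink; max matching = max flow.
Augmenting path L1→R1 (+1); matched 1.
Augmenting path L3→R2 (+1); matched 2.
Augmenting path L4→R3 (+1); matched 3.
Augmenting path L5→R3→L4→R2→L3→R4 (+1); matched 4.
No augmenting path remains; maximum matching = 4.
König certificate: {L3, L4, L5, R1} is a vertex cover of size 4 (every listed pair touches it), so no matching can be larger.

4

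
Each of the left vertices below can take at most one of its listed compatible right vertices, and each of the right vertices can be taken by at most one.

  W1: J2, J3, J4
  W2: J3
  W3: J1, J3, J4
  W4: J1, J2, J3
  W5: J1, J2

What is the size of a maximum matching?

4

Unit-capacity flow: source→left, listed edges, right→sink; max matching = max flow.
Augmenting path W1→J2 (+1); matched 1.
Augmenting path W2→J3 (+1); matched 2.
Augmenting path W3→J1 (+1); matched 3.
Augmenting path W4→J1→W3→J4 (+1); matched 4.
No augmenting path remains; maximum matching = 4.
König certificate: {J1, J2, J3, J4} is a vertex cover of size 4 (every listed pair touches it), so no matching can be larger.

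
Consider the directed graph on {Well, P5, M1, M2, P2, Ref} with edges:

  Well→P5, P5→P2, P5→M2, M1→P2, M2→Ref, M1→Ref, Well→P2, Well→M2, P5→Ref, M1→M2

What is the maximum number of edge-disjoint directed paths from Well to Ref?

Assign every edge capacity 1; by Menger, the answer equals the max flow.
Path Well→P5→Ref (+1); total 1.
Path Well→M2→Ref (+1); total 2.
No residual Well→Ref path; max flow = 2.
Certifying cut of size 2: {Well→M2, Well→P5}.

2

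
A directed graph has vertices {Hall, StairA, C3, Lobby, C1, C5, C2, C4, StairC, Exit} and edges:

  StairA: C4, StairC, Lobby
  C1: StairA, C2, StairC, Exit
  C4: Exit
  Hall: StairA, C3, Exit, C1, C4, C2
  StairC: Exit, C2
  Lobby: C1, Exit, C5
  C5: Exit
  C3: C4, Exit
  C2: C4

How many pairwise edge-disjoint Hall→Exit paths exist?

Assign every edge capacity 1; by Menger, the answer equals the max flow.
Path Hall→Exit (+1); total 1.
Path Hall→C3→Exit (+1); total 2.
Path Hall→C1→Exit (+1); total 3.
Path Hall→C4→Exit (+1); total 4.
Path Hall→StairA→Lobby→Exit (+1); total 5.
No residual Hall→Exit path; max flow = 5.
Certifying cut of size 5: {C4→Exit, Hall→C1, Hall→C3, Hall→Exit, Hall→StairA}.

5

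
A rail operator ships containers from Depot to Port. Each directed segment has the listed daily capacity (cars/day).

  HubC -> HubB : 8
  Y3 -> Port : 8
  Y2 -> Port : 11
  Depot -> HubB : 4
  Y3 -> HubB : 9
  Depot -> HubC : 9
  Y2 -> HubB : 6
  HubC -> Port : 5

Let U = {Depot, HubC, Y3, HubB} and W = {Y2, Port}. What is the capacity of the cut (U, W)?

13

Edges leaving {Depot, HubC, Y3, HubB}: HubC→Port (5), Y3→Port (8).
Cut capacity = 5 + 8 = 13.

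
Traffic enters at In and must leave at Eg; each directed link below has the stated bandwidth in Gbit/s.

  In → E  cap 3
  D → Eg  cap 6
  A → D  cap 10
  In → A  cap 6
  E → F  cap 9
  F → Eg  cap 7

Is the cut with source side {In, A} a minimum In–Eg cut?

Given cut capacity: 3 + 10 = 13.
Augment In→E→F→Eg: bottleneck 3, flow now 3.
Augment In→A→D→Eg: bottleneck 6, flow now 9.
No augmenting path remains; maximum flow = 9.
In the residual graph, reachable from In: {In}.
Min-cut edges: In→E (3), In→A (6); capacity 3 + 6 = 9.
Cut capacity 13 exceeds the max flow 9, so it is not minimum.

No — its capacity is 13, but the minimum cut has capacity 9.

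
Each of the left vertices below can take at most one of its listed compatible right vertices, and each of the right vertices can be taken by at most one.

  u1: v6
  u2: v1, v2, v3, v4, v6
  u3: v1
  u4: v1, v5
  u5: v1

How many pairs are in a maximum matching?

4

Unit-capacity flow: source→left, listed edges, right→sink; max matching = max flow.
Augmenting path u1→v6 (+1); matched 1.
Augmenting path u2→v1 (+1); matched 2.
Augmenting path u4→v5 (+1); matched 3.
Augmenting path u3→v1→u2→v2 (+1); matched 4.
No augmenting path remains; maximum matching = 4.
König certificate: {u1, u2, u4, v1} is a vertex cover of size 4 (every listed pair touches it), so no matching can be larger.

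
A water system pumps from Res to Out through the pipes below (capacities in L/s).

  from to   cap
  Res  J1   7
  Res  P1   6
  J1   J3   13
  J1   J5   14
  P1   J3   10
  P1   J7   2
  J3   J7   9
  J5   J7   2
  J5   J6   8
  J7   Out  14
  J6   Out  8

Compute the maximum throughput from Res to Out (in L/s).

13

Augment Res→P1→J7→Out: bottleneck 2, flow now 2.
Augment Res→J1→J3→J7→Out: bottleneck 7, flow now 9.
Augment Res→P1→J3→J7→Out: bottleneck 2, flow now 11.
Augment Res→P1→J3→J1→J5→J7→Out: bottleneck 2, flow now 13. (uses reverse residual edge)
No augmenting path remains; maximum flow = 13.
In the residual graph, reachable from Res: {Res}.
Min-cut edges: Res→J1 (7), Res→P1 (6); capacity 7 + 6 = 13.
This cut is saturated, so no flow can exceed 13.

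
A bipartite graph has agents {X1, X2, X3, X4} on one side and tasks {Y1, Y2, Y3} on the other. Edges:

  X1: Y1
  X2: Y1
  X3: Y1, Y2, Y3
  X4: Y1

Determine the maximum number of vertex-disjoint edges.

2

Unit-capacity flow: source→left, listed edges, right→sink; max matching = max flow.
Augmenting path X1→Y1 (+1); matched 1.
Augmenting path X3→Y2 (+1); matched 2.
No augmenting path remains; maximum matching = 2.
König certificate: {X3, Y1} is a vertex cover of size 2 (every listed pair touches it), so no matching can be larger.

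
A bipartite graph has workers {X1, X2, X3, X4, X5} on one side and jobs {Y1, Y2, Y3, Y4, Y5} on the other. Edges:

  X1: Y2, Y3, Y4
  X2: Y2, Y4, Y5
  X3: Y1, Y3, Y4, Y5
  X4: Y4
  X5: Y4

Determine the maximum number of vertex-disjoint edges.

4

Unit-capacity flow: source→left, listed edges, right→sink; max matching = max flow.
Augmenting path X1→Y2 (+1); matched 1.
Augmenting path X2→Y4 (+1); matched 2.
Augmenting path X3→Y1 (+1); matched 3.
Augmenting path X4→Y4→X2→Y5 (+1); matched 4.
No augmenting path remains; maximum matching = 4.
König certificate: {X1, X2, X3, Y4} is a vertex cover of size 4 (every listed pair touches it), so no matching can be larger.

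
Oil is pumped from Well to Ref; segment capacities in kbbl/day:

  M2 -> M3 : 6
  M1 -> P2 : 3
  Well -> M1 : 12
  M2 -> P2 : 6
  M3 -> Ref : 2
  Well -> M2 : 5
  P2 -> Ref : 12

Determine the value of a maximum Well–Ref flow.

8

Augment Well→M2→M3→Ref: bottleneck 2, flow now 2.
Augment Well→M2→P2→Ref: bottleneck 3, flow now 5.
Augment Well→M1→P2→Ref: bottleneck 3, flow now 8.
No augmenting path remains; maximum flow = 8.
In the residual graph, reachable from Well: {Well, M1}.
Min-cut edges: Well→M2 (5), M1→P2 (3); capacity 5 + 3 = 8.
This cut is saturated, so no flow can exceed 8.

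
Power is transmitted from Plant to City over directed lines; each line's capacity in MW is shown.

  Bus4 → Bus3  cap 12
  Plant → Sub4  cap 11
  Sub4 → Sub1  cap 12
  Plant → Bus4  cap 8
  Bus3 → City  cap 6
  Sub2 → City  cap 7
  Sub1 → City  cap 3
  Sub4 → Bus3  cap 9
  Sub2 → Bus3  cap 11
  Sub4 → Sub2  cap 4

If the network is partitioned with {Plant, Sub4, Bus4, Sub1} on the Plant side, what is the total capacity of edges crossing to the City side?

28

Edges leaving {Plant, Sub4, Bus4, Sub1}: Sub4→Bus3 (9), Sub4→Sub2 (4), Bus4→Bus3 (12), Sub1→City (3).
Cut capacity = 9 + 4 + 12 + 3 = 28.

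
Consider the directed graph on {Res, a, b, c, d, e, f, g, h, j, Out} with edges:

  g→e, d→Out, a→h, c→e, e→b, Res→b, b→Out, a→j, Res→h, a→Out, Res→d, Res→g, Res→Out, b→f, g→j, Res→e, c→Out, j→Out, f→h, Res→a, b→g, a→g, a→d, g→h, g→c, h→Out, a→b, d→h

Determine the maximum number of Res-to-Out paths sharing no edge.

7

Assign every edge capacity 1; by Menger, the answer equals the max flow.
Path Res→Out (+1); total 1.
Path Res→a→Out (+1); total 2.
Path Res→b→Out (+1); total 3.
Path Res→d→Out (+1); total 4.
Path Res→h→Out (+1); total 5.
Path Res→g→c→Out (+1); total 6.
Path Res→e→b→g→j→Out (+1); total 7.
No residual Res→Out path; max flow = 7.
Certifying cut of size 7: {Res→Out, Res→a, Res→b, Res→d, Res→e, Res→g, Res→h}.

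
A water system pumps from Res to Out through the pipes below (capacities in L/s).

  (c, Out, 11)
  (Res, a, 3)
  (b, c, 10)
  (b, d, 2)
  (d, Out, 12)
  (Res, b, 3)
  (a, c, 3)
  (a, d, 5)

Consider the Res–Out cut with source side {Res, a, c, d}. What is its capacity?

26

Edges leaving {Res, a, c, d}: Res→b (3), c→Out (11), d→Out (12).
Cut capacity = 3 + 11 + 12 = 26.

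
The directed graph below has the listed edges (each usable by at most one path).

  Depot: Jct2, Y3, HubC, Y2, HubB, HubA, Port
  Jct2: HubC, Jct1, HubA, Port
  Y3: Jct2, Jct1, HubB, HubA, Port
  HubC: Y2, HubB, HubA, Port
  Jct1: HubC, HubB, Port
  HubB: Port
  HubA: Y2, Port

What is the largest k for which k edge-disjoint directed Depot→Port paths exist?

6

Assign every edge capacity 1; by Menger, the answer equals the max flow.
Path Depot→Port (+1); total 1.
Path Depot→Jct2→Port (+1); total 2.
Path Depot→Y3→Port (+1); total 3.
Path Depot→HubC→Port (+1); total 4.
Path Depot→HubB→Port (+1); total 5.
Path Depot→HubA→Port (+1); total 6.
No residual Depot→Port path; max flow = 6.
Certifying cut of size 6: {Depot→HubA, Depot→HubB, Depot→HubC, Depot→Jct2, Depot→Port, Depot→Y3}.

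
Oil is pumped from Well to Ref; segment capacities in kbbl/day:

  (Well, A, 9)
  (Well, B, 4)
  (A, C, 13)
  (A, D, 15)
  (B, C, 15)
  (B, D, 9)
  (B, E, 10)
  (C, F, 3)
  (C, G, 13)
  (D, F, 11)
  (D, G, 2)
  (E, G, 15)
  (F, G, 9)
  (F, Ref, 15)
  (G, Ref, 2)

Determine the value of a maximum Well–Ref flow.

Augment Well→A→C→F→Ref: bottleneck 3, flow now 3.
Augment Well→A→C→G→Ref: bottleneck 2, flow now 5.
Augment Well→A→D→F→Ref: bottleneck 4, flow now 9.
Augment Well→B→D→F→Ref: bottleneck 4, flow now 13.
No augmenting path remains; maximum flow = 13.
In the residual graph, reachable from Well: {Well}.
Min-cut edges: Well→A (9), Well→B (4); capacity 9 + 4 = 13.
This cut is saturated, so no flow can exceed 13.

13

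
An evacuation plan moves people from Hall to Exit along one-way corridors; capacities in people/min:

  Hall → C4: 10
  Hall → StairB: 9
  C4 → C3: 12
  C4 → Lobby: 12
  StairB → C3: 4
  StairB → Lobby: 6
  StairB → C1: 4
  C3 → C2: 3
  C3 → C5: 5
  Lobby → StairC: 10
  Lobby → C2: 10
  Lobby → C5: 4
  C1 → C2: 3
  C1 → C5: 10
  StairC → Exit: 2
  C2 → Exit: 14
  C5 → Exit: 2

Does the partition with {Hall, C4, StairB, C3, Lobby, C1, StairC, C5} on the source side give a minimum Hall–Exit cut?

Given cut capacity: 3 + 10 + 3 + 2 + 2 = 20.
Augment Hall→C4→C3→C2→Exit: bottleneck 3, flow now 3.
Augment Hall→C4→C3→C5→Exit: bottleneck 2, flow now 5.
Augment Hall→C4→Lobby→StairC→Exit: bottleneck 2, flow now 7.
Augment Hall→C4→Lobby→C2→Exit: bottleneck 3, flow now 10.
Augment Hall→StairB→Lobby→C2→Exit: bottleneck 6, flow now 16.
Augment Hall→StairB→C1→C2→Exit: bottleneck 2, flow now 18.
No augmenting path remains; maximum flow = 18.
In the residual graph, reachable from Hall: {Hall, C4, StairB, C3, Lobby, C1, StairC, C2, C5}.
Min-cut edges: StairC→Exit (2), C2→Exit (14), C5→Exit (2); capacity 2 + 14 + 2 = 18.
Cut capacity 20 exceeds the max flow 18, so it is not minimum.

No — its capacity is 20, but the minimum cut has capacity 18.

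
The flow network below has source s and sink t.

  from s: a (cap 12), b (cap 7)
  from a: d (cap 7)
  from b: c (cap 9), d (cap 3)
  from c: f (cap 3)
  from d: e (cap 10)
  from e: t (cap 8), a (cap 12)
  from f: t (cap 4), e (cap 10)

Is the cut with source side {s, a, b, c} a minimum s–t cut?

No — its capacity is 13, but the minimum cut has capacity 11.

Given cut capacity: 7 + 3 + 3 = 13.
Augment s→a→d→e→t: bottleneck 7, flow now 7.
Augment s→b→c→f→t: bottleneck 3, flow now 10.
Augment s→b→d→e→t: bottleneck 1, flow now 11.
No augmenting path remains; maximum flow = 11.
In the residual graph, reachable from s: {s, a, b, c, d, e}.
Min-cut edges: c→f (3), e→t (8); capacity 3 + 8 = 11.
Cut capacity 13 exceeds the max flow 11, so it is not minimum.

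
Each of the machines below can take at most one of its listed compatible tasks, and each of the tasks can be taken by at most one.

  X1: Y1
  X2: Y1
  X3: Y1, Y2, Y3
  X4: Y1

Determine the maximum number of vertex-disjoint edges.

2

Unit-capacity flow: source→left, listed edges, right→sink; max matching = max flow.
Augmenting path X1→Y1 (+1); matched 1.
Augmenting path X3→Y2 (+1); matched 2.
No augmenting path remains; maximum matching = 2.
König certificate: {X3, Y1} is a vertex cover of size 2 (every listed pair touches it), so no matching can be larger.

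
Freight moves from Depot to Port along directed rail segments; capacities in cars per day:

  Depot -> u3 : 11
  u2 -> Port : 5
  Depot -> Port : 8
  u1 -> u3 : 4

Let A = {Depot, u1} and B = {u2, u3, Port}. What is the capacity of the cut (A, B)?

Edges leaving {Depot, u1}: Depot→u3 (11), Depot→Port (8), u1→u3 (4).
Cut capacity = 11 + 8 + 4 = 23.

23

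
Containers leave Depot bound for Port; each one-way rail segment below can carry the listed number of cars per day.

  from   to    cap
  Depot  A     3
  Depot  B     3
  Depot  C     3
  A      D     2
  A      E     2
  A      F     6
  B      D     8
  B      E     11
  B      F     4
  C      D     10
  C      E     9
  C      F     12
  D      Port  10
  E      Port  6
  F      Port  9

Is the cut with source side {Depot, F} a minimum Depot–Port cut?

Given cut capacity: 3 + 3 + 3 + 9 = 18.
Augment Depot→A→D→Port: bottleneck 2, flow now 2.
Augment Depot→A→E→Port: bottleneck 1, flow now 3.
Augment Depot→B→D→Port: bottleneck 3, flow now 6.
Augment Depot→C→D→Port: bottleneck 3, flow now 9.
No augmenting path remains; maximum flow = 9.
In the residual graph, reachable from Depot: {Depot}.
Min-cut edges: Depot→A (3), Depot→B (3), Depot→C (3); capacity 3 + 3 + 3 = 9.
Cut capacity 18 exceeds the max flow 9, so it is not minimum.

No — its capacity is 18, but the minimum cut has capacity 9.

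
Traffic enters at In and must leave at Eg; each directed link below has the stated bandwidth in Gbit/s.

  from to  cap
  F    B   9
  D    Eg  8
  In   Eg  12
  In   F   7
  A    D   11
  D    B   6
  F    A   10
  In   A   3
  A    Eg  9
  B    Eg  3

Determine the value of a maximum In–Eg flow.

Augment In→Eg: bottleneck 12, flow now 12.
Augment In→A→Eg: bottleneck 3, flow now 15.
Augment In→F→A→Eg: bottleneck 6, flow now 21.
Augment In→F→B→Eg: bottleneck 1, flow now 22.
No augmenting path remains; maximum flow = 22.
In the residual graph, reachable from In: {In}.
Min-cut edges: In→F (7), In→A (3), In→Eg (12); capacity 7 + 3 + 12 = 22.
This cut is saturated, so no flow can exceed 22.

22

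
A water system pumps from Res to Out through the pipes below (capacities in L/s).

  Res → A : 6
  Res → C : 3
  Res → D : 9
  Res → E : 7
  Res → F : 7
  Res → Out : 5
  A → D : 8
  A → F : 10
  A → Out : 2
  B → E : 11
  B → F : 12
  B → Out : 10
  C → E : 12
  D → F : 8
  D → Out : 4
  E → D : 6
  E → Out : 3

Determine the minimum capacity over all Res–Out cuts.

14

Augment Res→Out: bottleneck 5, flow now 5.
Augment Res→A→Out: bottleneck 2, flow now 7.
Augment Res→D→Out: bottleneck 4, flow now 11.
Augment Res→E→Out: bottleneck 3, flow now 14.
No augmenting path remains; maximum flow = 14.
By max-flow min-cut, the minimum cut capacity equals the max flow.
In the residual graph, reachable from Res: {Res, A, C, D, E, F}.
Min-cut edges: Res→Out (5), A→Out (2), D→Out (4), E→Out (3); capacity 5 + 2 + 4 + 3 = 14.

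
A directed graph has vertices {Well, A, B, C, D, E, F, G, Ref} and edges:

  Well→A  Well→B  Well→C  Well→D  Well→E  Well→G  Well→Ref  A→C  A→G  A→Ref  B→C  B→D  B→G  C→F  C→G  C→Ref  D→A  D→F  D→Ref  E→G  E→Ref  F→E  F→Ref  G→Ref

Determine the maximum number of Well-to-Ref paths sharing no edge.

7

Assign every edge capacity 1; by Menger, the answer equals the max flow.
Path Well→Ref (+1); total 1.
Path Well→A→Ref (+1); total 2.
Path Well→C→Ref (+1); total 3.
Path Well→D→Ref (+1); total 4.
Path Well→E→Ref (+1); total 5.
Path Well→G→Ref (+1); total 6.
Path Well→B→C→F→Ref (+1); total 7.
No residual Well→Ref path; max flow = 7.
Certifying cut of size 7: {Well→A, Well→B, Well→C, Well→D, Well→E, Well→G, Well→Ref}.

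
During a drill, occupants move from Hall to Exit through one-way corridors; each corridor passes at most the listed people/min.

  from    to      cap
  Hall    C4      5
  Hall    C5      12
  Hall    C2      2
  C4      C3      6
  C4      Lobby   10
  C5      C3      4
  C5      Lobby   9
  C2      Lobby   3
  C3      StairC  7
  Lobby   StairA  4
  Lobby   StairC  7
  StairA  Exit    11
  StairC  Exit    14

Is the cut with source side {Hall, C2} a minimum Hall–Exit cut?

No — its capacity is 20, but the minimum cut has capacity 18.

Given cut capacity: 5 + 12 + 3 = 20.
Augment Hall→C4→C3→StairC→Exit: bottleneck 5, flow now 5.
Augment Hall→C5→C3→StairC→Exit: bottleneck 2, flow now 7.
Augment Hall→C5→Lobby→StairA→Exit: bottleneck 4, flow now 11.
Augment Hall→C5→Lobby→StairC→Exit: bottleneck 5, flow now 16.
Augment Hall→C2→Lobby→StairC→Exit: bottleneck 2, flow now 18.
No augmenting path remains; maximum flow = 18.
In the residual graph, reachable from Hall: {Hall, C4, C5, C2, C3, Lobby}.
Min-cut edges: C3→StairC (7), Lobby→StairA (4), Lobby→StairC (7); capacity 7 + 4 + 7 = 18.
Cut capacity 20 exceeds the max flow 18, so it is not minimum.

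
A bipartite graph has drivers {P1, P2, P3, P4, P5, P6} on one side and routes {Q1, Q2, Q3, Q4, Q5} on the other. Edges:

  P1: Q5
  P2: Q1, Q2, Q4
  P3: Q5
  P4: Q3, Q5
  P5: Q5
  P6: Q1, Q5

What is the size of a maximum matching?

4

Unit-capacity flow: source→left, listed edges, right→sink; max matching = max flow.
Augmenting path P1→Q5 (+1); matched 1.
Augmenting path P2→Q1 (+1); matched 2.
Augmenting path P4→Q3 (+1); matched 3.
Augmenting path P6→Q1→P2→Q2 (+1); matched 4.
No augmenting path remains; maximum matching = 4.
König certificate: {P2, P4, P6, Q5} is a vertex cover of size 4 (every listed pair touches it), so no matching can be larger.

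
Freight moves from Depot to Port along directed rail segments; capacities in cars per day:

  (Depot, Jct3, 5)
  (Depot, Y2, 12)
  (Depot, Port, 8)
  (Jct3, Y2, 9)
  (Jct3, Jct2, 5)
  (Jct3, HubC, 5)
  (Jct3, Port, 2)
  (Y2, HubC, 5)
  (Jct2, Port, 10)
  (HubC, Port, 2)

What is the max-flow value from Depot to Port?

15

Augment Depot→Port: bottleneck 8, flow now 8.
Augment Depot→Jct3→Port: bottleneck 2, flow now 10.
Augment Depot→Jct3→Jct2→Port: bottleneck 3, flow now 13.
Augment Depot→Y2→HubC→Port: bottleneck 2, flow now 15.
No augmenting path remains; maximum flow = 15.
In the residual graph, reachable from Depot: {Depot, Y2, HubC}.
Min-cut edges: Depot→Jct3 (5), Depot→Port (8), HubC→Port (2); capacity 5 + 8 + 2 = 15.
This cut is saturated, so no flow can exceed 15.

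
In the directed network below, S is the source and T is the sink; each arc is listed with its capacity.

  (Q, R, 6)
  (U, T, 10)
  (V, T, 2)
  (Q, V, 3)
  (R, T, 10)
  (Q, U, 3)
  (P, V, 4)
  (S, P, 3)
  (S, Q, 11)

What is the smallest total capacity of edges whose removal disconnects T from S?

11

Augment S→P→V→T: bottleneck 2, flow now 2.
Augment S→Q→R→T: bottleneck 6, flow now 8.
Augment S→Q→U→T: bottleneck 3, flow now 11.
No augmenting path remains; maximum flow = 11.
By max-flow min-cut, the minimum cut capacity equals the max flow.
In the residual graph, reachable from S: {S, P, Q, V}.
Min-cut edges: Q→R (6), Q→U (3), V→T (2); capacity 6 + 3 + 2 = 11.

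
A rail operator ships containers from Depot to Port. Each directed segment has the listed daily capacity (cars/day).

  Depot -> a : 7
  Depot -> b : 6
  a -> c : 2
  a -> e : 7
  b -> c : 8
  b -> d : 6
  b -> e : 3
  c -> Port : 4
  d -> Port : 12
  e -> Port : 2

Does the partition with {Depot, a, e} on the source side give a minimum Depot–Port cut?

Given cut capacity: 6 + 2 + 2 = 10.
Augment Depot→a→c→Port: bottleneck 2, flow now 2.
Augment Depot→a→e→Port: bottleneck 2, flow now 4.
Augment Depot→b→c→Port: bottleneck 2, flow now 6.
Augment Depot→b→d→Port: bottleneck 4, flow now 10.
No augmenting path remains; maximum flow = 10.
Cut capacity 10 equals the max flow, so it is a minimum cut.

Yes — it is a minimum cut (capacity 10).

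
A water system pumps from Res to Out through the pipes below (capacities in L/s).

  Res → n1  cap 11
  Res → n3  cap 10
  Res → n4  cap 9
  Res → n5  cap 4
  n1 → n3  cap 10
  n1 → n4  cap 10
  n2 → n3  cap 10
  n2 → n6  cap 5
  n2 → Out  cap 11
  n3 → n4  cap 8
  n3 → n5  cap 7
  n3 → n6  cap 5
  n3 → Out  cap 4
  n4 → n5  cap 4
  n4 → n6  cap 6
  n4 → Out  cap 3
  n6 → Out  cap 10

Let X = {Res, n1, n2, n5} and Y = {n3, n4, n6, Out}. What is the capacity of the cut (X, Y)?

Edges leaving {Res, n1, n2, n5}: Res→n3 (10), Res→n4 (9), n1→n3 (10), n1→n4 (10), n2→n3 (10), n2→n6 (5), n2→Out (11).
Cut capacity = 10 + 9 + 10 + 10 + 10 + 5 + 11 = 65.

65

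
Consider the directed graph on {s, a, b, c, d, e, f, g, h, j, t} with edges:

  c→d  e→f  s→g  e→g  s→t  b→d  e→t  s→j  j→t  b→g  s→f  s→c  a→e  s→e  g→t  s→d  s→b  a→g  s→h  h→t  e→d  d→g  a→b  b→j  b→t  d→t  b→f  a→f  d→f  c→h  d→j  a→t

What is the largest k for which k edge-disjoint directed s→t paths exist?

Assign every edge capacity 1; by Menger, the answer equals the max flow.
Path s→t (+1); total 1.
Path s→b→t (+1); total 2.
Path s→d→t (+1); total 3.
Path s→e→t (+1); total 4.
Path s→g→t (+1); total 5.
Path s→h→t (+1); total 6.
Path s→j→t (+1); total 7.
No residual s→t path; max flow = 7.
Certifying cut of size 7: {d→t, g→t, h→t, j→t, s→b, s→e, s→t}.

7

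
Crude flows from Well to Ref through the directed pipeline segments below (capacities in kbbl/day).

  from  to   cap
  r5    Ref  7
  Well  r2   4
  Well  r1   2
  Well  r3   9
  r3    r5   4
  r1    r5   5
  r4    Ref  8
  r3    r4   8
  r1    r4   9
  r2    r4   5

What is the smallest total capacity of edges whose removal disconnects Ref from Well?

14

Augment Well→r1→r4→Ref: bottleneck 2, flow now 2.
Augment Well→r2→r4→Ref: bottleneck 4, flow now 6.
Augment Well→r3→r4→Ref: bottleneck 2, flow now 8.
Augment Well→r3→r5→Ref: bottleneck 4, flow now 12.
Augment Well→r3→r4→r1→r5→Ref: bottleneck 2, flow now 14. (uses reverse residual edge)
No augmenting path remains; maximum flow = 14.
By max-flow min-cut, the minimum cut capacity equals the max flow.
In the residual graph, reachable from Well: {Well, r2, r3, r4}.
Min-cut edges: Well→r1 (2), r3→r5 (4), r4→Ref (8); capacity 2 + 4 + 8 = 14.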